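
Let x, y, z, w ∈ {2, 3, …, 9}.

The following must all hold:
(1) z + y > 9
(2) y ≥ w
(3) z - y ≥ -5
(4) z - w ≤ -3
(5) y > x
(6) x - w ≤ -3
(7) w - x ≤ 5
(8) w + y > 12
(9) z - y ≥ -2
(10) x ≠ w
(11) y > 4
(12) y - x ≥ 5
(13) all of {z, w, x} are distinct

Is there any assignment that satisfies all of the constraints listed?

Constraints 4, 7, 9, and 12 give z − y ≥ -2, y − x ≥ 5, x − w ≥ -5, w − z ≥ 3.
Adding all 4 inequalities: the left sides telescope to 0, and the right sides sum to (-2) + 5 + (-5) + 3 = 1. So 0 ≥ 1, which is false.

Unsatisfiable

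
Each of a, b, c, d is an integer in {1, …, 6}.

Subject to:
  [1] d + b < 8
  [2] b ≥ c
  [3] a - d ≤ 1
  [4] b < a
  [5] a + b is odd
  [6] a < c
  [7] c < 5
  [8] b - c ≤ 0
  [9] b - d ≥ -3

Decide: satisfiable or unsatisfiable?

Unsatisfiable

Constraints 2, 4, and 6 give c ≤ b, b < a, a < c. Chaining: c ≤ b < a < c, which forces c < c — impossible.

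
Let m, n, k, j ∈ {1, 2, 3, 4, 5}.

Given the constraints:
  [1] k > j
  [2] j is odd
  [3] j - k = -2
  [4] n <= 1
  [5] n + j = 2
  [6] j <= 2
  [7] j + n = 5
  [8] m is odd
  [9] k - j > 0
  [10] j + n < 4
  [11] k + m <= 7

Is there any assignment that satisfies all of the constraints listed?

Unsatisfiable

From constraint 6: j ≤ 2. From constraint 4: n ≤ 1. Hence j + n ≤ 3. But constraint 7 requires j + n = 5, and 5 > 3. Contradiction.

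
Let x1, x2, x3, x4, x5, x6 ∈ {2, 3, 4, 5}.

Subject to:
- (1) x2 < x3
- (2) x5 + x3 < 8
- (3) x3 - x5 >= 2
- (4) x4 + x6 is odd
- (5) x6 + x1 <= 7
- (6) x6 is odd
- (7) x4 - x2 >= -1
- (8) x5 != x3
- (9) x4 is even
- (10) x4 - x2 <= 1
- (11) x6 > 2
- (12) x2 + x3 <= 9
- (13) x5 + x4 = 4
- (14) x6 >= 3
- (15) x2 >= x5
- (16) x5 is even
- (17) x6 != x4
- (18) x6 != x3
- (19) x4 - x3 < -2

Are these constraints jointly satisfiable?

Setting (x1, x2, x3, x4, x5, x6) = (2, 2, 5, 2, 2, 3) satisfies everything: constraint 2: x5 + x3 = 7; constraint 3: x3 - x5 = 3, and the others follow.

Satisfiable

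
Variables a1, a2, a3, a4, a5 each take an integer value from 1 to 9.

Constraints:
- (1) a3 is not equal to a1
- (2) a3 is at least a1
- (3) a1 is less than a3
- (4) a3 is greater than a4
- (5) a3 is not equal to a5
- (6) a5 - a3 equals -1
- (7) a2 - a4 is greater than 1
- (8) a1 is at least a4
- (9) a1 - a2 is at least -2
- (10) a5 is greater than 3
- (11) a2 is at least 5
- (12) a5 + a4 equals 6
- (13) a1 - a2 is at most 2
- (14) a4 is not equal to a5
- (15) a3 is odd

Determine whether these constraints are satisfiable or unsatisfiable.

One satisfying assignment is a1 = 4, a2 = 5, a3 = 5, a4 = 2, a5 = 4.
For the less obvious constraints — constraint 6: a5 - a3 = -1; constraint 7: a2 - a4 = 3 — and the others hold by inspection.

Satisfiable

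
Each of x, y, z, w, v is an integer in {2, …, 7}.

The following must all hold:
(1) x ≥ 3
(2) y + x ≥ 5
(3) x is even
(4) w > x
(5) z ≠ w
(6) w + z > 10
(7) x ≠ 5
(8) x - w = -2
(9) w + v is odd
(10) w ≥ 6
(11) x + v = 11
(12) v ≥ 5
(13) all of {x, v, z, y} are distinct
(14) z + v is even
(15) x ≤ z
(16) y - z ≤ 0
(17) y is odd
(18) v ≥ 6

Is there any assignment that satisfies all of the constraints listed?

Satisfiable

Take x = 4, y = 3, z = 5, w = 6, v = 7. Then constraint 2: y + x = 7; constraint 6: w + z = 11, and every other listed constraint is also met.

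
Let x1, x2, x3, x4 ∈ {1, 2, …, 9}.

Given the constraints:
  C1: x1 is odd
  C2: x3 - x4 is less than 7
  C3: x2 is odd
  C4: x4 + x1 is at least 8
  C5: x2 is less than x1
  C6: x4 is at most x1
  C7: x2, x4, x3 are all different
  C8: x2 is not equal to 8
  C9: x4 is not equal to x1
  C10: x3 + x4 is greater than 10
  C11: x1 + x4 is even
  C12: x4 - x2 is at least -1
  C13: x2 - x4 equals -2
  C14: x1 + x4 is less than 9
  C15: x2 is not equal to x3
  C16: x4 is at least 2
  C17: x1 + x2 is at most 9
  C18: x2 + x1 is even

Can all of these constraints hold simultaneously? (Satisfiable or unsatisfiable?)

The assignment x1 = 5, x2 = 1, x3 = 9, x4 = 3 works:
  constraint 2 holds since x3 - x4 = 6.
  constraint 4 holds since x4 + x1 = 8.
  constraint 10 holds since x3 + x4 = 12.
The rest check out directly.

Satisfiable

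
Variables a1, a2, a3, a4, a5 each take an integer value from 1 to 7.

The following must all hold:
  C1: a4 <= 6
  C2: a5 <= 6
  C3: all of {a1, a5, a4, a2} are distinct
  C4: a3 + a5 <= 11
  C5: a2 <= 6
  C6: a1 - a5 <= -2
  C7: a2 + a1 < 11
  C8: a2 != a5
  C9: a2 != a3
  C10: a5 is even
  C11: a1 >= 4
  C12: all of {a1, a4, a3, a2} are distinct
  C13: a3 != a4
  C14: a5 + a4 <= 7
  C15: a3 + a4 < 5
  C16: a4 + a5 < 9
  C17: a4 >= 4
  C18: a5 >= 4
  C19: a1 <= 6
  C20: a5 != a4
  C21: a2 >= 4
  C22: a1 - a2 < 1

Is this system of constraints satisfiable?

Constraints 1, 2, 5, 11, 17, 18, 19, and 21 confine each of a1, a5, a4, a2 to the 3 values {4, …, 6}.
Constraint 3 requires all 4 of them to be distinct, but only 3 values are available — impossible by the pigeonhole principle.

Unsatisfiable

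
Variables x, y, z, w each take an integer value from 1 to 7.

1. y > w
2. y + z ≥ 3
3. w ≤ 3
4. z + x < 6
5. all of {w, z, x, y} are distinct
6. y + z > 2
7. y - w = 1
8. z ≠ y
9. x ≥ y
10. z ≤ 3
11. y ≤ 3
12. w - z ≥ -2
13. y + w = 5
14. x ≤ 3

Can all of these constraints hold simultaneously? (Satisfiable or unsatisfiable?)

Unsatisfiable

Constraints 3, 10, 11, and 14 confine each of w, z, x, y to the 3 values {1, …, 3} (the domain already gives each ≥ 1).
Constraint 5 requires all 4 of them to be distinct, but only 3 values are available — impossible by the pigeonhole principle.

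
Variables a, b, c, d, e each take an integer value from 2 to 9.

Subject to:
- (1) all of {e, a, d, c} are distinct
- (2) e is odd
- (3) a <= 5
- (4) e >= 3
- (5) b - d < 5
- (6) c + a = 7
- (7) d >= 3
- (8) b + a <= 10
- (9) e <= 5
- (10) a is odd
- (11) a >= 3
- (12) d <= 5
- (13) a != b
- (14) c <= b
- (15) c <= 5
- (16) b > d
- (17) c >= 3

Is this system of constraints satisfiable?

Constraints 3, 4, 7, 9, 11, 12, 15, and 17 confine each of e, a, d, c to the 3 values {3, …, 5}.
Constraint 1 requires all 4 of them to be distinct, but only 3 values are available — impossible by the pigeonhole principle.

Unsatisfiable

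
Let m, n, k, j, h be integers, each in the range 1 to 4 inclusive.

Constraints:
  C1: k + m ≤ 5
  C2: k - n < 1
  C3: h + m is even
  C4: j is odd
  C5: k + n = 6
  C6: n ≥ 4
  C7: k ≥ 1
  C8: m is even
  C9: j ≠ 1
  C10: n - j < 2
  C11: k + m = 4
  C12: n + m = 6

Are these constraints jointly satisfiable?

The assignment m = 2, n = 4, k = 2, j = 3, h = 2 works:
  constraint 1 holds since k + m = 4.
  constraint 2 holds since k - n = -2.
The rest check out directly.

Satisfiable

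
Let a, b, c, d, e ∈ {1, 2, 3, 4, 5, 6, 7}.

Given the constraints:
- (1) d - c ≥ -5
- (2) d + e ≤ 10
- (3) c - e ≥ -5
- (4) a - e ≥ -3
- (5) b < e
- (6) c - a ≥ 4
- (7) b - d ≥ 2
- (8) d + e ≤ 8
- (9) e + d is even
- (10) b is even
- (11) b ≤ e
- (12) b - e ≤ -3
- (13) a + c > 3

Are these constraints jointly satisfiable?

Unsatisfiable

Constraints 1, 4, 6, 7, and 12 give c − a ≥ 4, a − e ≥ -3, e − b ≥ 3, b − d ≥ 2, d − c ≥ -5.
Adding all 5 inequalities: the left sides telescope to 0, and the right sides sum to 4 + (-3) + 3 + 2 + (-5) = 1. So 0 ≥ 1, which is false.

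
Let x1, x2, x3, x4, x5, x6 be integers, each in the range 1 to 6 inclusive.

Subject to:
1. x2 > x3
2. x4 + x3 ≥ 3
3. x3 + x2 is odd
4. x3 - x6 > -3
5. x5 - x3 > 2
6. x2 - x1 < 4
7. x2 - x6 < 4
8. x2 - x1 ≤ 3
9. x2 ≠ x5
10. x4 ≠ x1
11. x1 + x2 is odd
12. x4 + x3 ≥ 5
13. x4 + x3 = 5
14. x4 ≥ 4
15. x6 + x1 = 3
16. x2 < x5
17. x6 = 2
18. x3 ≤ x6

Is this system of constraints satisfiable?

Satisfiable

Take x1 = 1, x2 = 4, x3 = 1, x4 = 4, x5 = 6, x6 = 2. Then constraint 2: x4 + x3 = 5; constraint 4: x3 - x6 = -1; constraint 5: x5 - x3 = 5, and every other listed constraint is also met.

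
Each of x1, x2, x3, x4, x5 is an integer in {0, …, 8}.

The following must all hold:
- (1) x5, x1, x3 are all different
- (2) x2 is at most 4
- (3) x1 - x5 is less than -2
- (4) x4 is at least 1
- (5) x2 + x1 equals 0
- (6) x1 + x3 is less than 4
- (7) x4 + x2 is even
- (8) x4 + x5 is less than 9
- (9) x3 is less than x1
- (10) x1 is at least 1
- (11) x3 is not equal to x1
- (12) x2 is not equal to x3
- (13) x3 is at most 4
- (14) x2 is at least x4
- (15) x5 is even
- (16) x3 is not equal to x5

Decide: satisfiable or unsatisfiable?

Unsatisfiable

From constraints 4 and 14: x2 ≥ x4 ≥ 1. From constraint 10: x1 ≥ 1. Hence x2 + x1 ≥ 2. But constraint 5 requires x2 + x1 = 0, and 0 < 2. Contradiction.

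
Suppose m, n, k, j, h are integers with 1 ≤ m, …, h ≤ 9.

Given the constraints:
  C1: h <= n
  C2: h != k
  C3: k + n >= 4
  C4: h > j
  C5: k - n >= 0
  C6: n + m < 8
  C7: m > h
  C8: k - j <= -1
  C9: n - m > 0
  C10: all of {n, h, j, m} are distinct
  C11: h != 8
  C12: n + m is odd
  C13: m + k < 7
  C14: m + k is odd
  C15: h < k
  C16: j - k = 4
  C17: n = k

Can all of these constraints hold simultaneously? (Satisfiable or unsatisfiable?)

Unsatisfiable

Constraints 4, 5, 7, 8, and 9 give h < m, m < n, n ≤ k, k < j, j < h. Chaining: h < m < n ≤ k < j < h, which forces h < h — impossible.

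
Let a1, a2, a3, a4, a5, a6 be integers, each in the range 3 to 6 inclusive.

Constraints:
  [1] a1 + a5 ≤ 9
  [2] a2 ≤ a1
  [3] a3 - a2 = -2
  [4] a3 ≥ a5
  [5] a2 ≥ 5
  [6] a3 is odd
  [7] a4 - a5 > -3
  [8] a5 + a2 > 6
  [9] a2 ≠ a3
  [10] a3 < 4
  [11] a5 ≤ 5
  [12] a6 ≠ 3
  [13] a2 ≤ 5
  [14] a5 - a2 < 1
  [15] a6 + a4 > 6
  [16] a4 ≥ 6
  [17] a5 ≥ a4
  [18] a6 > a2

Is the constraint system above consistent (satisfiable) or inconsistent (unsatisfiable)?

Unsatisfiable

From constraints 2 and 5: a1 ≥ a2 ≥ 5. From constraints 16 and 17: a5 ≥ a4 ≥ 6. Hence a1 + a5 ≥ 11. But constraint 1 requires a1 + a5 ≤ 9, and 9 < 11. Contradiction.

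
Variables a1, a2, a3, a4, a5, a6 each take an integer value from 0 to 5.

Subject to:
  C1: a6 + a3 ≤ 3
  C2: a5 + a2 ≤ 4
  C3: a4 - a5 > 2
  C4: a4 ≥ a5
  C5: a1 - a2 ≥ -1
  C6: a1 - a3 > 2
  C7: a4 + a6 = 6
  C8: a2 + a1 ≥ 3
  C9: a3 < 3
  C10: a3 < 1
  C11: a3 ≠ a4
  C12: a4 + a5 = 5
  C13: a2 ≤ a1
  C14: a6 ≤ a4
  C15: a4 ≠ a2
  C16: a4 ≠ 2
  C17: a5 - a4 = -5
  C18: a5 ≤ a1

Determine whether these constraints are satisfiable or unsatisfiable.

Satisfiable

Setting (a1, a2, a3, a4, a5, a6) = (4, 2, 0, 5, 0, 1) satisfies everything: constraint 1: a6 + a3 = 1; constraint 2: a5 + a2 = 2, and the others follow.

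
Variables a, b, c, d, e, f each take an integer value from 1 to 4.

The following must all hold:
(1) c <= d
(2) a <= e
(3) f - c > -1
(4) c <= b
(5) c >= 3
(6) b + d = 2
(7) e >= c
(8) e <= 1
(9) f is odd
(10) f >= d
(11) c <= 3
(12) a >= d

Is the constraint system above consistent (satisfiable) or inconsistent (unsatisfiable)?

From constraint 5: c ≥ 3. From constraints 7 and 8: c ≤ e and e ≤ 1, so c ≤ 1. But 1 < 3, so no value of c works.

Unsatisfiable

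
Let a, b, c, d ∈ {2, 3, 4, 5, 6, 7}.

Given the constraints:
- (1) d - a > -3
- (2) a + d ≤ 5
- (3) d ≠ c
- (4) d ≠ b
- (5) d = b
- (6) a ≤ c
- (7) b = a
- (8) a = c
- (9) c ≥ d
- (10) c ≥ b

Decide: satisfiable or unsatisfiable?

Unsatisfiable

From constraints 5, 7, and 8, d = b = a = c, so d = c. But constraint 3 says d ≠ c. Contradiction.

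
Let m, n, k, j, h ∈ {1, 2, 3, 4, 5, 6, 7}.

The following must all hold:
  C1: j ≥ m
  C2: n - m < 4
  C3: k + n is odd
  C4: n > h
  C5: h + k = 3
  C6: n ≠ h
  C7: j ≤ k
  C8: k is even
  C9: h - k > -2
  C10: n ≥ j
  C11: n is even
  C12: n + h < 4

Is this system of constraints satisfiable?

Constraint 8 makes k even and constraint 11 makes n even, so k + n must be even. Constraint 3 says k + n is odd — contradiction.

Unsatisfiable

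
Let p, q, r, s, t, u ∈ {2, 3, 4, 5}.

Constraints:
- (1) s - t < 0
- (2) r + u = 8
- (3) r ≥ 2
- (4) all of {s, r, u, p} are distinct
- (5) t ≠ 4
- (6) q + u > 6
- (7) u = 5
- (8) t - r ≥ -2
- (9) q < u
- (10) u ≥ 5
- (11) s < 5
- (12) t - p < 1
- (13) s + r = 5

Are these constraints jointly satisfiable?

Satisfiable

Try p = 4, q = 4, r = 3, s = 2, t = 3, u = 5.
Check constraint 1: s - t = -1; constraint 2: r + u = 8; constraint 6: q + u = 9. The remaining constraints are straightforward to verify.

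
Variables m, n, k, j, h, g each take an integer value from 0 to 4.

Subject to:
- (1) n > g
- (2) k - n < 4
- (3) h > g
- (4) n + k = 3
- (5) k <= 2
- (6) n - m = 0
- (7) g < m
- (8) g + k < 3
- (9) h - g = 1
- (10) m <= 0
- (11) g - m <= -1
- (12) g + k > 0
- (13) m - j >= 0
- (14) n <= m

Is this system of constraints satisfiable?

From constraints 10 and 14: n ≤ m ≤ 0. From constraint 5: k ≤ 2. Hence n + k ≤ 2. But constraint 4 requires n + k = 3, and 3 > 2. Contradiction.

Unsatisfiable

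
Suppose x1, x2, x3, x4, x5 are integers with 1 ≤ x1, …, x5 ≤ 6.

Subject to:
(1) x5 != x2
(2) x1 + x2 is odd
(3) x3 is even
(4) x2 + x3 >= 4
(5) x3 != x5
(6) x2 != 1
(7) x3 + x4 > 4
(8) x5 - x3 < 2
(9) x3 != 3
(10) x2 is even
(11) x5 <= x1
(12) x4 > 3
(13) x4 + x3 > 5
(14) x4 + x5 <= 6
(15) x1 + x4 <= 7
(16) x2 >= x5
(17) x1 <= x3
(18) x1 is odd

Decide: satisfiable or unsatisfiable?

Satisfiable

One satisfying assignment is x1 = 1, x2 = 2, x3 = 2, x4 = 5, x5 = 1.
For the less obvious constraints — constraint 4: x2 + x3 = 4; constraint 7: x3 + x4 = 7; constraint 8: x5 - x3 = -1 — and the others hold by inspection.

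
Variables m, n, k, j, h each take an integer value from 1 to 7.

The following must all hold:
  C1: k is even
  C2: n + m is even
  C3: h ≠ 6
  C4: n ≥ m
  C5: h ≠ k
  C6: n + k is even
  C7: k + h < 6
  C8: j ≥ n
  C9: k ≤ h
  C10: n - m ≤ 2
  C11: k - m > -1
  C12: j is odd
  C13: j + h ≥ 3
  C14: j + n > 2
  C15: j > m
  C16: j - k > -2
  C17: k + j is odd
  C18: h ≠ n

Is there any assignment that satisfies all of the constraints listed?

Satisfiable

One satisfying assignment is m = 2, n = 2, k = 2, j = 3, h = 3.
For the less obvious constraints — constraint 7: k + h = 5; constraint 10: n - m = 0; constraint 11: k - m = 0 — and the others hold by inspection.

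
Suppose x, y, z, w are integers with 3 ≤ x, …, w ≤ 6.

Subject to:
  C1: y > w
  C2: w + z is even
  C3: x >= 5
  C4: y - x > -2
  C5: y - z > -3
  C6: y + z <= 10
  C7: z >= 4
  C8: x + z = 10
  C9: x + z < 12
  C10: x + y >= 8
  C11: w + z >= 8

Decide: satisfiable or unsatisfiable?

Satisfiable

The assignment x = 5, y = 4, z = 5, w = 3 works:
  constraint 4 holds since y - x = -1.
  constraint 5 holds since y - z = -1.
The rest check out directly.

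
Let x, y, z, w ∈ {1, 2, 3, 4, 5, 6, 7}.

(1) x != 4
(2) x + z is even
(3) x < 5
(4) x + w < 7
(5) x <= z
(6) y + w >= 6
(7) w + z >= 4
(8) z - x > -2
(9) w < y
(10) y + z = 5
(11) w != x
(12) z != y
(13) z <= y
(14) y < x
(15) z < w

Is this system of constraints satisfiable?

Unsatisfiable

Constraints 5, 9, 14, and 15 give z < w, w < y, y < x, x ≤ z. Chaining: z < w < y < x ≤ z, which forces z < z — impossible.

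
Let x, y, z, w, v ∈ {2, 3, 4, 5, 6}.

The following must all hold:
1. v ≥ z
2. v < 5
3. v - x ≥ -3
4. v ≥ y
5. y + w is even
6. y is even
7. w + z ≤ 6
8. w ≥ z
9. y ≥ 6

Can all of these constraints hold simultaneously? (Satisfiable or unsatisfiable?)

From constraints 4 and 9: v ≥ y and y ≥ 6, so v ≥ 6. From constraint 2: v ≤ 4. But 4 < 6, so no value of v works.

Unsatisfiable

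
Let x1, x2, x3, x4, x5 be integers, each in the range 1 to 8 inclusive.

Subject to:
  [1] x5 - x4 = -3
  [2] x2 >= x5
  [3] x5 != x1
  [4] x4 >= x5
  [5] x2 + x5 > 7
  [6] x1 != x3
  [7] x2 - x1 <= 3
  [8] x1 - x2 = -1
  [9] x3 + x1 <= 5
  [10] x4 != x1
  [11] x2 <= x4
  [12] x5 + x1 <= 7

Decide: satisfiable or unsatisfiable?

Setting (x1, x2, x3, x4, x5) = (4, 5, 1, 6, 3) satisfies everything: constraint 1: x5 - x4 = -3; constraint 5: x2 + x5 = 8; constraint 7: x2 - x1 = 1, and the others follow.

Satisfiable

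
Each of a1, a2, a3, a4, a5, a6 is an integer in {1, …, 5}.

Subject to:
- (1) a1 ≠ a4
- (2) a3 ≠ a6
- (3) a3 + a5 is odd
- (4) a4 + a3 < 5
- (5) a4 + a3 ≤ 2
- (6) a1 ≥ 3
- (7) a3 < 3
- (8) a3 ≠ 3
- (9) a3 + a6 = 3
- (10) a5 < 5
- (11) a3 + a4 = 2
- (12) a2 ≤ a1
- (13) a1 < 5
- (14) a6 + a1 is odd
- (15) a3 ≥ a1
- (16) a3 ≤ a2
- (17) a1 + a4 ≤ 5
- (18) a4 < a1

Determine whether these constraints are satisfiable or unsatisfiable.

From constraints 6 and 15: a3 ≥ a1 and a1 ≥ 3, so a3 ≥ 3. From constraint 7: a3 ≤ 2. But 2 < 3, so no value of a3 works.

Unsatisfiable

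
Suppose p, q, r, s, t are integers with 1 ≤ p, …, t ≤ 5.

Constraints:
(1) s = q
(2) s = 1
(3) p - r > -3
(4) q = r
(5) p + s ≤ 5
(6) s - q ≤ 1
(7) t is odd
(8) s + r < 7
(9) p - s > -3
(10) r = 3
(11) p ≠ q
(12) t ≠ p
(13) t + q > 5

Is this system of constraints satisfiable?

Unsatisfiable

Constraint 2 fixes s = 1 and constraint 10 fixes r = 3. Constraints 1 and 4 give s = q = r, so s = r. But 1 ≠ 3 — contradiction.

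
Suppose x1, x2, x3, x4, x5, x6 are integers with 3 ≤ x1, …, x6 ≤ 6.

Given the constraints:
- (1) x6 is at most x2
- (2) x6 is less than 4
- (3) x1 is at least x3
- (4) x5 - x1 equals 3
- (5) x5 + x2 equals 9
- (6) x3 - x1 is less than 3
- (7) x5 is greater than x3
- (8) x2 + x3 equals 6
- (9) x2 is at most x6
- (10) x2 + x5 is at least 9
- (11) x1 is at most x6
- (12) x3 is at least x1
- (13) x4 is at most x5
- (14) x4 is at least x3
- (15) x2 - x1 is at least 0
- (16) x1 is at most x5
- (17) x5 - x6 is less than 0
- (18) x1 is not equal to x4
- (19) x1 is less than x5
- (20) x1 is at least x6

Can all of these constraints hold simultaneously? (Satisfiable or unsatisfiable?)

Constraints 12, 13, 14, 17, and 20 give x6 ≤ x1, x1 ≤ x3, x3 ≤ x4, x4 ≤ x5, x5 < x6. Chaining: x6 ≤ x1 ≤ x3 ≤ x4 ≤ x5 < x6, which forces x6 < x6 — impossible.

Unsatisfiable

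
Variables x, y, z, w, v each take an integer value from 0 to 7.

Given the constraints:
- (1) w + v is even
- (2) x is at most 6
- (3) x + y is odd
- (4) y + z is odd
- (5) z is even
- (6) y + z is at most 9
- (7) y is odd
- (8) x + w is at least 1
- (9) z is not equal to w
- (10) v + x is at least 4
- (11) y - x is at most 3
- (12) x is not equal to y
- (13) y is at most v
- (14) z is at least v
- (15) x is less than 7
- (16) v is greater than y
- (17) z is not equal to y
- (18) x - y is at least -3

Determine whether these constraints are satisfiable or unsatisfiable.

Try x = 0, y = 3, z = 6, w = 1, v = 5.
Check constraint 6: y + z = 9; constraint 8: x + w = 1. The remaining constraints are straightforward to verify.

Satisfiable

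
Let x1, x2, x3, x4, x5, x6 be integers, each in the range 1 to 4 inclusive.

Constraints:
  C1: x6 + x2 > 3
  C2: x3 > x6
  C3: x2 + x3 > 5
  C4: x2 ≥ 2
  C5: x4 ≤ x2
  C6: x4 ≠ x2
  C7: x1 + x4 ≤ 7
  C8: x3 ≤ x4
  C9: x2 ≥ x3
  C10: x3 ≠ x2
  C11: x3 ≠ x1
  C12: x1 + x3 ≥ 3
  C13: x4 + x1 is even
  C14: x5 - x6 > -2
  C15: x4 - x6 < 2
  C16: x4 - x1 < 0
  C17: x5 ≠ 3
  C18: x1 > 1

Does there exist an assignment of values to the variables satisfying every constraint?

Satisfiable

Try x1 = 4, x2 = 4, x3 = 2, x4 = 2, x5 = 1, x6 = 1.
Check constraint 1: x6 + x2 = 5; constraint 3: x2 + x3 = 6. The remaining constraints are straightforward to verify.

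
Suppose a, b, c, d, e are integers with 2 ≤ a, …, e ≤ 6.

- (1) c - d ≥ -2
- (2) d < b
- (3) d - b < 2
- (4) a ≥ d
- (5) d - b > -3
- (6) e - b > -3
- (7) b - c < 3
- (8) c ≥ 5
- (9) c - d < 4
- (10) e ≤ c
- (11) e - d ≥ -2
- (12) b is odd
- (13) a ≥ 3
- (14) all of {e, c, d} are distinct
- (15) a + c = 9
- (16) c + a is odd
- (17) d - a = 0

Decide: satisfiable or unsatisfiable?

Satisfiable

Take a = 4, b = 5, c = 5, d = 4, e = 3. Then constraint 1: c - d = 1; constraint 3: d - b = -1, and every other listed constraint is also met.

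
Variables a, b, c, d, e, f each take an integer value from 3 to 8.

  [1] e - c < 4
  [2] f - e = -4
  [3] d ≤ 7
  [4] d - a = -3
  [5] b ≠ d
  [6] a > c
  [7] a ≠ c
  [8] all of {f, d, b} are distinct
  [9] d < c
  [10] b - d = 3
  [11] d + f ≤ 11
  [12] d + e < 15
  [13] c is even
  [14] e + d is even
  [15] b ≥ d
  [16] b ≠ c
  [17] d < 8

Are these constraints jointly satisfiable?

Setting (a, b, c, d, e, f) = (8, 8, 6, 5, 7, 3) satisfies everything: constraint 1: e - c = 1; constraint 2: f - e = -4, and the others follow.

Satisfiable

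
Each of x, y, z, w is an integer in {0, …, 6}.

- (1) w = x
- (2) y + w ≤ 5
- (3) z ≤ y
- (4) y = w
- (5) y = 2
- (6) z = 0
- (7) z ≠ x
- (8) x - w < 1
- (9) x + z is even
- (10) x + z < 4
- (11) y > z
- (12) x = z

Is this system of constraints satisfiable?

Unsatisfiable

Constraint 5 fixes y = 2 and constraint 6 fixes z = 0. Constraints 1, 4, and 12 give y = w = x = z, so y = z. But 2 ≠ 0 — contradiction.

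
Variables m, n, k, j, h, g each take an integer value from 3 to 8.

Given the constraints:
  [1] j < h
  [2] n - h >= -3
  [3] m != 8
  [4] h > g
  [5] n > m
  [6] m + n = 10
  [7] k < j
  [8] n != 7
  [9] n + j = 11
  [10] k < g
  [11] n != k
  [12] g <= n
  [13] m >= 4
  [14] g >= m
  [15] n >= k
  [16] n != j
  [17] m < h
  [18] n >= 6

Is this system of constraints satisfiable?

Satisfiable

The assignment m = 4, n = 6, k = 4, j = 5, h = 7, g = 5 works:
  constraint 2 holds since n - h = -1.
  constraint 6 holds since m + n = 10.
The rest check out directly.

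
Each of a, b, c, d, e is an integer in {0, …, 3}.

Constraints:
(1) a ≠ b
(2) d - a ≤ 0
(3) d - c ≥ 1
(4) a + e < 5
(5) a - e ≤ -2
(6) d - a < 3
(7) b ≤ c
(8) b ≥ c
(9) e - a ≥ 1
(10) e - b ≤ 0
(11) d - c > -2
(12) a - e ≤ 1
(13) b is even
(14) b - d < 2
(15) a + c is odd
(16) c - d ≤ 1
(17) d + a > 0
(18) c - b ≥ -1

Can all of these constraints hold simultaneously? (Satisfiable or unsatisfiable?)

Constraints 2, 3, 5, 10, and 18 give a − d ≥ 0, d − c ≥ 1, c − b ≥ -1, b − e ≥ 0, e − a ≥ 2.
Adding all 5 inequalities: the left sides telescope to 0, and the right sides sum to 0 + 1 + (-1) + 0 + 2 = 2. So 0 ≥ 2, which is false.

Unsatisfiable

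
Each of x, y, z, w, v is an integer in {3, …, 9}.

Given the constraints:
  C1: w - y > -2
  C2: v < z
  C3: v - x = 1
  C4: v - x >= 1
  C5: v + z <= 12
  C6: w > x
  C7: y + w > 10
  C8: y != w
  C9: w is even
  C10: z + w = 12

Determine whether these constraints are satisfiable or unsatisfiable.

Satisfiable

One satisfying assignment is x = 4, y = 5, z = 6, w = 6, v = 5.
For the less obvious constraints — constraint 1: w - y = 1; constraint 3: v - x = 1; constraint 4: v - x = 1 — and the others hold by inspection.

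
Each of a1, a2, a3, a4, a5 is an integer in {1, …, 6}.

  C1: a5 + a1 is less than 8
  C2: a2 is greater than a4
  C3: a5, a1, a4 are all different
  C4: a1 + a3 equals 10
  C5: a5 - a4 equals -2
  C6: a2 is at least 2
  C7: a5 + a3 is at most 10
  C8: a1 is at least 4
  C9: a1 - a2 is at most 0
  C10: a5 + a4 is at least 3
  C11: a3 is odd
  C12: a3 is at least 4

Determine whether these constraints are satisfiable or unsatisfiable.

Satisfiable

Take a1 = 5, a2 = 6, a3 = 5, a4 = 4, a5 = 2. Then constraint 1: a5 + a1 = 7; constraint 4: a1 + a3 = 10; constraint 5: a5 - a4 = -2, and every other listed constraint is also met.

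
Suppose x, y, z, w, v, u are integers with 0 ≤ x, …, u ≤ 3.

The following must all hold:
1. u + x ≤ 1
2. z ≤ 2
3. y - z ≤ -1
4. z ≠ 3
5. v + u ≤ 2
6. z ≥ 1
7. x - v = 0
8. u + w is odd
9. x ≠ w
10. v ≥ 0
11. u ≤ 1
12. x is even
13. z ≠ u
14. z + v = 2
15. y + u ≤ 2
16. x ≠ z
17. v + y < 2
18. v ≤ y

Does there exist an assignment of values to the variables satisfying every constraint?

Satisfiable

Try x = 0, y = 0, z = 2, w = 3, v = 0, u = 0.
Check constraint 1: u + x = 0; constraint 3: y - z = -2; constraint 5: v + u = 0. The remaining constraints are straightforward to verify.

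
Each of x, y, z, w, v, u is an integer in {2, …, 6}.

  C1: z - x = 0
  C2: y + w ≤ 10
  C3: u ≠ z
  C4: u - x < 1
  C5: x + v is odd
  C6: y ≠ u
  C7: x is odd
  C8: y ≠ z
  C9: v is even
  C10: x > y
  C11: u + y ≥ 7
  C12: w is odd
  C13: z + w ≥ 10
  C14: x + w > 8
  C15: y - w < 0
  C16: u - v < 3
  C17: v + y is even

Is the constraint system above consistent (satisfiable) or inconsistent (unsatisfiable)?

Satisfiable

Try x = 5, y = 4, z = 5, w = 5, v = 2, u = 3.
Check constraint 1: z - x = 0; constraint 2: y + w = 9; constraint 4: u - x = -2. The remaining constraints are straightforward to verify.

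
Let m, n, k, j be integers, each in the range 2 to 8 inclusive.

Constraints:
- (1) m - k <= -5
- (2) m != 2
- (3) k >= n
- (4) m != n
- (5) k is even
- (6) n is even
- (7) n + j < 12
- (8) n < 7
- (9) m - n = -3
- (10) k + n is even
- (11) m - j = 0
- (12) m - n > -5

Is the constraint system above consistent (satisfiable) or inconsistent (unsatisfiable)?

Try m = 3, n = 6, k = 8, j = 3.
Check constraint 1: m - k = -5; constraint 7: n + j = 9. The remaining constraints are straightforward to verify.

Satisfiable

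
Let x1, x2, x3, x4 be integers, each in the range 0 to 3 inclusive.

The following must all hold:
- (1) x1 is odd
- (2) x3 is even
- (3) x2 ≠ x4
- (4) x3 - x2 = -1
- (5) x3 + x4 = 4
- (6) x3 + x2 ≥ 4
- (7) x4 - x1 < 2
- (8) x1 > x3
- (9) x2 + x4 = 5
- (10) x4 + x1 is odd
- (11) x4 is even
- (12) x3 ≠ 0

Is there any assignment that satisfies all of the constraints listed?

Satisfiable

The assignment x1 = 3, x2 = 3, x3 = 2, x4 = 2 works:
  constraint 4 holds since x3 - x2 = -1.
  constraint 5 holds since x3 + x4 = 4.
The rest check out directly.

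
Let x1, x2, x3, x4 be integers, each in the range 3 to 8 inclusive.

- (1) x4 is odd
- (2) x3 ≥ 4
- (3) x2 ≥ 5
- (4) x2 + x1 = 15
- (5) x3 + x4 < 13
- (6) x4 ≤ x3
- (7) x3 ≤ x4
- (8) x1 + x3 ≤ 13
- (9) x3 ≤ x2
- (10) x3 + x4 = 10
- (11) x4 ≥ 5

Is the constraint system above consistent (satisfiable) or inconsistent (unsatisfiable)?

The assignment x1 = 8, x2 = 7, x3 = 5, x4 = 5 works:
  constraint 4 holds since x2 + x1 = 15.
  constraint 5 holds since x3 + x4 = 10.
The rest check out directly.

Satisfiable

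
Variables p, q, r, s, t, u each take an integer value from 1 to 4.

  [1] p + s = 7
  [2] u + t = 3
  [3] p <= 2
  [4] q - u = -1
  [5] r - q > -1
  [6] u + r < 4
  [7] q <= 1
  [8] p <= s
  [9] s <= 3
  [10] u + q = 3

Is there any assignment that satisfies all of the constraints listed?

Unsatisfiable

From constraint 3: p ≤ 2. From constraint 9: s ≤ 3. Hence p + s ≤ 5. But constraint 1 requires p + s = 7, and 7 > 5. Contradiction.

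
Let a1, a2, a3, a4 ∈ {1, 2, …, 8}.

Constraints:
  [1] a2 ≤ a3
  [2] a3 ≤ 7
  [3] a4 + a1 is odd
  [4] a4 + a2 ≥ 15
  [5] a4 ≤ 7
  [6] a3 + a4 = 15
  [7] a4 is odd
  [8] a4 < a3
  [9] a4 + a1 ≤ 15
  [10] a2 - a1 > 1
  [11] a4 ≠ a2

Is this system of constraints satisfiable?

Unsatisfiable

From constraint 5: a4 ≤ 7. From constraints 1 and 2: a2 ≤ a3 ≤ 7. Hence a4 + a2 ≤ 14. But constraint 4 requires a4 + a2 ≥ 15, and 15 > 14. Contradiction.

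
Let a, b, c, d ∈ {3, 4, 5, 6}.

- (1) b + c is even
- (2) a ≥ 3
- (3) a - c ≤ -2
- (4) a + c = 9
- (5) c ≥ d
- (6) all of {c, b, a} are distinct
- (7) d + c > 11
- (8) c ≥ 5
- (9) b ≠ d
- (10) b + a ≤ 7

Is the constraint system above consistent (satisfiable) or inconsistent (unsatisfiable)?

Try a = 3, b = 4, c = 6, d = 6.
Check constraint 3: a - c = -3; constraint 4: a + c = 9. The remaining constraints are straightforward to verify.

Satisfiable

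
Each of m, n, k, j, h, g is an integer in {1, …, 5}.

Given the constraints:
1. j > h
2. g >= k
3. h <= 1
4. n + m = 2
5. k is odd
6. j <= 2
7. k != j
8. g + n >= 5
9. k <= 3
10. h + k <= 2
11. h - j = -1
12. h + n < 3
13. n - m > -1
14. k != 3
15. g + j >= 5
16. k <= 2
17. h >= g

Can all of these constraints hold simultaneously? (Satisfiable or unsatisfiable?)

Unsatisfiable

From constraints 3 and 17: g ≤ h ≤ 1. From constraint 6: j ≤ 2. Hence g + j ≤ 3. But constraint 15 requires g + j ≥ 5, and 5 > 3. Contradiction.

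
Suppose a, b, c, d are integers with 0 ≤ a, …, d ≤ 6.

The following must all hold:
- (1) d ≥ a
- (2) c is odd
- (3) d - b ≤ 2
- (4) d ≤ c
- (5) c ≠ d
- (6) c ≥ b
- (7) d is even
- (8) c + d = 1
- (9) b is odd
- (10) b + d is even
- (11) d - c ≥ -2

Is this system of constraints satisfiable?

Unsatisfiable

Constraint 9 makes b odd and constraint 7 makes d even, so b + d must be odd. Constraint 10 says b + d is even — contradiction.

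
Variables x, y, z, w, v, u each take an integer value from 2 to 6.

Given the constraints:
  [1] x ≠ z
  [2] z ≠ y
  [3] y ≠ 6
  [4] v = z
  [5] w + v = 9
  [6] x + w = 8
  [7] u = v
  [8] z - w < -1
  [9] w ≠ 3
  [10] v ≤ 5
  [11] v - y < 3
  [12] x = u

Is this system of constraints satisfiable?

Unsatisfiable

From constraints 4, 7, and 12, x = u = v = z, so x = z. But constraint 1 says x ≠ z. Contradiction.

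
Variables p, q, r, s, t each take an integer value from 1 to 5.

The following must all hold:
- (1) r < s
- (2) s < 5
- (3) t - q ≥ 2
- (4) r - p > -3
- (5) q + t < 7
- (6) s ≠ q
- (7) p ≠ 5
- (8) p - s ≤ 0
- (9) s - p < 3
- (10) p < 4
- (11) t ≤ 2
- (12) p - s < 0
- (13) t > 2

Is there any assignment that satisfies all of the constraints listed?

Unsatisfiable

From constraint 13: t ≥ 3. From constraint 11: t ≤ 2. But 2 < 3, so no value of t works.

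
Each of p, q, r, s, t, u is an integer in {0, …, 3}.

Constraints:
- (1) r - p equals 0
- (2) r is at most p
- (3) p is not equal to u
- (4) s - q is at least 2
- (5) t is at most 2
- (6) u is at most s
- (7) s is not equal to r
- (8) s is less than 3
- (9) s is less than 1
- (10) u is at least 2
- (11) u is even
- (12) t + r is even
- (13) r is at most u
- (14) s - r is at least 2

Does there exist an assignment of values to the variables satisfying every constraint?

Unsatisfiable

From constraints 6 and 10: s ≥ u and u ≥ 2, so s ≥ 2. From constraint 9: s ≤ 0. But 0 < 2, so no value of s works.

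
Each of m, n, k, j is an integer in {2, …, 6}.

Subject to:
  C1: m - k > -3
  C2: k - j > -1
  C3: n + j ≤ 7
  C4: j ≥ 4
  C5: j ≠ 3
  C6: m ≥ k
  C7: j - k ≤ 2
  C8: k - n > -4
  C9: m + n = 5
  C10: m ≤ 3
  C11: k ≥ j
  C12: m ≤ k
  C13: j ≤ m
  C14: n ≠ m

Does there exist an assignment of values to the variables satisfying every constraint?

From constraints 4 and 13: m ≥ j and j ≥ 4, so m ≥ 4. From constraint 10: m ≤ 3. But 3 < 4, so no value of m works.

Unsatisfiable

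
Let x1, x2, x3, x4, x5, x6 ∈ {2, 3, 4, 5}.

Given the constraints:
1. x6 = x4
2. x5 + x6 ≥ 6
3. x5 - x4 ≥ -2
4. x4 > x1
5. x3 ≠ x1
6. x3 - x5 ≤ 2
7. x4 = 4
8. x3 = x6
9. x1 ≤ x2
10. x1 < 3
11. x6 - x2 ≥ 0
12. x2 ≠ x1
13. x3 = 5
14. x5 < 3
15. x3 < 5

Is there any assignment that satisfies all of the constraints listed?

Constraint 13 fixes x3 = 5 and constraint 7 fixes x4 = 4. Constraints 1 and 8 give x3 = x6 = x4, so x3 = x4. But 5 ≠ 4 — contradiction.

Unsatisfiable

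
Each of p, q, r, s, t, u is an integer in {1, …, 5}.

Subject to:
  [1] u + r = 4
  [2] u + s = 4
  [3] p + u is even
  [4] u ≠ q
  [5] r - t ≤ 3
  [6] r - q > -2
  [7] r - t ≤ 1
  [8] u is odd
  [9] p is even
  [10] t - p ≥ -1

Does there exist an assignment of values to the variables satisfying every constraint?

Constraint 9 makes p even and constraint 8 makes u odd, so p + u must be odd. Constraint 3 says p + u is even — contradiction.

Unsatisfiable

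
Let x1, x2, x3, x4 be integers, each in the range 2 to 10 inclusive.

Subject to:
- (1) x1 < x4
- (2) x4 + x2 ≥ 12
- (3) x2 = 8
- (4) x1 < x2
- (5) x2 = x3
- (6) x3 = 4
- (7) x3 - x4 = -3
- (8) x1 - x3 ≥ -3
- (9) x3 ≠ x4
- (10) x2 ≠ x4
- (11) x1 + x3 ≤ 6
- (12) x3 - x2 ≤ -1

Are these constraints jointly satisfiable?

Unsatisfiable

Constraint 3 fixes x2 = 8 and constraint 6 fixes x3 = 4, but constraint 5 requires x2 = x3. Since 8 ≠ 4, contradiction.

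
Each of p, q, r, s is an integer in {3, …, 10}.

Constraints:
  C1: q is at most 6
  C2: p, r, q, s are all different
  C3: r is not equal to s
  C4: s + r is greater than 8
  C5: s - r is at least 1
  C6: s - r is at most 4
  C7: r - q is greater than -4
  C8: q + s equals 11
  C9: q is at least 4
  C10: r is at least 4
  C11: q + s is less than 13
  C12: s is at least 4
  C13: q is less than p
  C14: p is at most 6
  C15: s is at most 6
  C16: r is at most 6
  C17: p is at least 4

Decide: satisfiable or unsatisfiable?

Unsatisfiable

Constraints 1, 9, 10, 12, 14, 15, 16, and 17 confine each of p, r, q, s to the 3 values {4, …, 6}.
Constraint 2 requires all 4 of them to be distinct, but only 3 values are available — impossible by the pigeonhole principle.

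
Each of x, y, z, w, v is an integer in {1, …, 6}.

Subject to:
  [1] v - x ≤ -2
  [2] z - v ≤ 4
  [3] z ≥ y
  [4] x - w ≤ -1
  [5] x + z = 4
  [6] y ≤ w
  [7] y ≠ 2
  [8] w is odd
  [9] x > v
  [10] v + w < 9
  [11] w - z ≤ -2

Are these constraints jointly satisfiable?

Constraints 1, 2, 4, and 11 give v − z ≥ -4, z − w ≥ 2, w − x ≥ 1, x − v ≥ 2.
Adding all 4 inequalities: the left sides telescope to 0, and the right sides sum to (-4) + 2 + 1 + 2 = 1. So 0 ≥ 1, which is false.

Unsatisfiable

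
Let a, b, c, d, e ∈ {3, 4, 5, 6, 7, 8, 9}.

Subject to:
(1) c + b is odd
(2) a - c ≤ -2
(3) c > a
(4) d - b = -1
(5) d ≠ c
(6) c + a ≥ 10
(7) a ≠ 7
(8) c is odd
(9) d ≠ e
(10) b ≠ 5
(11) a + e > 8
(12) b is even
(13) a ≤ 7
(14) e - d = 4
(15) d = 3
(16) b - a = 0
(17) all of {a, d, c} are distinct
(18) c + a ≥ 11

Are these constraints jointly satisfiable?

Satisfiable

Try a = 4, b = 4, c = 9, d = 3, e = 7.
Check constraint 2: a - c = -5; constraint 4: d - b = -1; constraint 6: c + a = 13. The remaining constraints are straightforward to verify.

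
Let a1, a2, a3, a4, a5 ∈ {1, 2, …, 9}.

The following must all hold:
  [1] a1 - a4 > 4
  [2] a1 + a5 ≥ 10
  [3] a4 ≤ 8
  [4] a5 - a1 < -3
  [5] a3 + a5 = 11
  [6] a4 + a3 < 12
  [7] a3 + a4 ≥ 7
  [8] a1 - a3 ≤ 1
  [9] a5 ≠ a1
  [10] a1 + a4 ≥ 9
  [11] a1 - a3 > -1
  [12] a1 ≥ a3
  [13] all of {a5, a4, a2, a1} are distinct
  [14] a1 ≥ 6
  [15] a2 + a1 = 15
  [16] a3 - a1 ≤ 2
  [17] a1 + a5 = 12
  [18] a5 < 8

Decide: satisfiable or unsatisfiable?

Satisfiable

Try a1 = 8, a2 = 7, a3 = 7, a4 = 2, a5 = 4.
Check constraint 1: a1 - a4 = 6; constraint 2: a1 + a5 = 12; constraint 4: a5 - a1 = -4. The remaining constraints are straightforward to verify.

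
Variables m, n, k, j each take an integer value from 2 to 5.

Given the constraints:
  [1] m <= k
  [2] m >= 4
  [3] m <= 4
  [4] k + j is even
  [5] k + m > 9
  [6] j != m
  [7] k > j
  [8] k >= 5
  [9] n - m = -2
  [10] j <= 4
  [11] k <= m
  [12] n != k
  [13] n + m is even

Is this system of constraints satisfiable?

From constraints 8 and 11: m ≥ k and k ≥ 5, so m ≥ 5. From constraint 3: m ≤ 4. But 4 < 5, so no value of m works.

Unsatisfiable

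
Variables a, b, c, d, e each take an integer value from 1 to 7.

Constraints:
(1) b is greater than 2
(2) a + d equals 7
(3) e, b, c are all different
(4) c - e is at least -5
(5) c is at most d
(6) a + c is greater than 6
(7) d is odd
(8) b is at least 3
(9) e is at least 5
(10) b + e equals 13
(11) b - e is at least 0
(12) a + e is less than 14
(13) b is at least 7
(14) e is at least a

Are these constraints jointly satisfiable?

Satisfiable

Setting (a, b, c, d, e) = (6, 7, 1, 1, 6) satisfies everything: constraint 2: a + d = 7; constraint 4: c - e = -5, and the others follow.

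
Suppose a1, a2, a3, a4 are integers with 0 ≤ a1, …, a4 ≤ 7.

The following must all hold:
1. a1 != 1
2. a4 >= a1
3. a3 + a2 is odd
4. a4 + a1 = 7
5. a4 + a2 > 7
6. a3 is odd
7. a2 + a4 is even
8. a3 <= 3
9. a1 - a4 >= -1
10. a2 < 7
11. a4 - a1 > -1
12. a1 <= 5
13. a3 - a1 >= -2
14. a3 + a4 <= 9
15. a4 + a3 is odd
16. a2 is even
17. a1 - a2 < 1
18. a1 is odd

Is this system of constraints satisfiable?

Satisfiable

Try a1 = 3, a2 = 4, a3 = 3, a4 = 4.
Check constraint 4: a4 + a1 = 7; constraint 5: a4 + a2 = 8; constraint 9: a1 - a4 = -1. The remaining constraints are straightforward to verify.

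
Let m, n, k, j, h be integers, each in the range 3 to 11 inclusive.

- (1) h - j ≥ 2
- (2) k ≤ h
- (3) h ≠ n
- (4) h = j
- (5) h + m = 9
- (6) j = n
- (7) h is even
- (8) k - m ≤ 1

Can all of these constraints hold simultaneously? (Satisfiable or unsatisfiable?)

Unsatisfiable

From constraints 4 and 6, h = j = n, so h = n. But constraint 3 says h ≠ n. Contradiction.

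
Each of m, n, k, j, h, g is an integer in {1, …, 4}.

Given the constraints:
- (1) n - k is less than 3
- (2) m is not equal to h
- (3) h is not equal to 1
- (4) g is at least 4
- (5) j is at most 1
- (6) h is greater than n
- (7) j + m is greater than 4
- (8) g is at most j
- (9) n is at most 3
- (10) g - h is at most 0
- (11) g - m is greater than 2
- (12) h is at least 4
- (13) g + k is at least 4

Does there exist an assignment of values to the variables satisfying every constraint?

Unsatisfiable

From constraint 4: g ≥ 4. From constraints 5 and 8: g ≤ j and j ≤ 1, so g ≤ 1. But 1 < 4, so no value of g works.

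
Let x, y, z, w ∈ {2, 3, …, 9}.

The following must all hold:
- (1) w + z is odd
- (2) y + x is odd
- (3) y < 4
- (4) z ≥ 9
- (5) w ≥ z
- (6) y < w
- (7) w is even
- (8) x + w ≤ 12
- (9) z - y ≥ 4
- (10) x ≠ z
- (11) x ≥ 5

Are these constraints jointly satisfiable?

From constraint 11: x ≥ 5. From constraints 4 and 5: w ≥ z ≥ 9. Hence x + w ≥ 14. But constraint 8 requires x + w ≤ 12, and 12 < 14. Contradiction.

Unsatisfiable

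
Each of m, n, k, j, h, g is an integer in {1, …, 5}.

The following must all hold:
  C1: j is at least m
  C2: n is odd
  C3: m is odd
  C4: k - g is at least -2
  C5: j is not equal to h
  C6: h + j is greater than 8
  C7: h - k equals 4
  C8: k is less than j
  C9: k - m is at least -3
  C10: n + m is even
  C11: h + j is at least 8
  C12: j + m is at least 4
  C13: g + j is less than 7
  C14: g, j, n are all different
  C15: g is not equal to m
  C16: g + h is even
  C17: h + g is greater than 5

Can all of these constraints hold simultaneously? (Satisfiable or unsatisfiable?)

Satisfiable

One satisfying assignment is m = 3, n = 5, k = 1, j = 4, h = 5, g = 1.
For the less obvious constraints — constraint 4: k - g = 0; constraint 6: h + j = 9; constraint 7: h - k = 4 — and the others hold by inspection.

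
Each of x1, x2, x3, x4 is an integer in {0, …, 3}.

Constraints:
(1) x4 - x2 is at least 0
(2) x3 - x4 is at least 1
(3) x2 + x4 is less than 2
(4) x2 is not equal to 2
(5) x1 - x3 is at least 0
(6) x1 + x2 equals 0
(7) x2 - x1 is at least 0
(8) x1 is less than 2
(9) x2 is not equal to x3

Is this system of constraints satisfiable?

Unsatisfiable

Constraints 1, 2, 5, and 7 give x4 − x2 ≥ 0, x2 − x1 ≥ 0, x1 − x3 ≥ 0, x3 − x4 ≥ 1.
Adding all 4 inequalities: the left sides telescope to 0, and the right sides sum to 0 + 0 + 0 + 1 = 1. So 0 ≥ 1, which is false.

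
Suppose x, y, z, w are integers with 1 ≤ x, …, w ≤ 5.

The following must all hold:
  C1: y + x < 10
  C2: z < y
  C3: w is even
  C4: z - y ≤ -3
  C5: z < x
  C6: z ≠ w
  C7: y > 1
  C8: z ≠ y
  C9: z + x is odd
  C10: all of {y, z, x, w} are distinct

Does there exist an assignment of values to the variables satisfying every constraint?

Satisfiable

Try x = 2, y = 5, z = 1, w = 4.
Check constraint 1: y + x = 7; constraint 4: z - y = -4. The remaining constraints are straightforward to verify.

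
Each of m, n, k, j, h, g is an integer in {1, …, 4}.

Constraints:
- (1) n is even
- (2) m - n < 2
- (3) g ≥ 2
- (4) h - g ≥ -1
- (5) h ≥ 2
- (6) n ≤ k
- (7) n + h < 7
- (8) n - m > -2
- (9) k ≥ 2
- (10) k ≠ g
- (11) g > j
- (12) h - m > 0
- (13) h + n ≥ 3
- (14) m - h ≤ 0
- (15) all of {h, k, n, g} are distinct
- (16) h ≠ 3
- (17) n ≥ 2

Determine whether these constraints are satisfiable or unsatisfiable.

Constraints 3, 5, 9, and 17 confine each of h, k, n, g to the 3 values {2, …, 4} (the domain already gives each ≤ 4).
Constraint 15 requires all 4 of them to be distinct, but only 3 values are available — impossible by the pigeonhole principle.

Unsatisfiable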